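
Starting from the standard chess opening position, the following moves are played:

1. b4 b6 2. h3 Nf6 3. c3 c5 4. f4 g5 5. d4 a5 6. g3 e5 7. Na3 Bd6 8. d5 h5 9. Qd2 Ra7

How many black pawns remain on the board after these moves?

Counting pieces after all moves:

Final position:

  a b c d e f g h
  ─────────────────
8│· ♞ ♝ ♛ ♚ · · ♜│8
7│♜ · · ♟ · ♟ · ·│7
6│· ♟ · ♝ · ♞ · ·│6
5│♟ · ♟ ♙ ♟ · ♟ ♟│5
4│· ♙ · · · ♙ · ·│4
3│♘ · ♙ · · · ♙ ♙│3
2│♙ · · ♕ ♙ · · ·│2
1│♖ · ♗ · ♔ ♗ ♘ ♖│1
  ─────────────────
  a b c d e f g h


8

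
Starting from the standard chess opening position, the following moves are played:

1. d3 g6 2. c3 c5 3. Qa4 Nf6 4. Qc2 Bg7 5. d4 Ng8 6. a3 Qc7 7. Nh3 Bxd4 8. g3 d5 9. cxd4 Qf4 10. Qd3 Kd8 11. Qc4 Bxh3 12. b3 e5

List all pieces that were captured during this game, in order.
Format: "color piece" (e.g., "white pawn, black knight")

Tracking captures:
  Bxd4: captured white pawn
  cxd4: captured black bishop
  Bxh3: captured white knight

white pawn, black bishop, white knight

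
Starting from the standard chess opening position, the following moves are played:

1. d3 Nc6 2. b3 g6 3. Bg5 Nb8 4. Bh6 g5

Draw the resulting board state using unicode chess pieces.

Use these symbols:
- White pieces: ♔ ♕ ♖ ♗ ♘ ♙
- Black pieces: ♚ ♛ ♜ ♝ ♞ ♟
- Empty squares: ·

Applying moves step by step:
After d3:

♜ ♞ ♝ ♛ ♚ ♝ ♞ ♜
♟ ♟ ♟ ♟ ♟ ♟ ♟ ♟
· · · · · · · ·
· · · · · · · ·
· · · · · · · ·
· · · ♙ · · · ·
♙ ♙ ♙ · ♙ ♙ ♙ ♙
♖ ♘ ♗ ♕ ♔ ♗ ♘ ♖


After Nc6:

♜ · ♝ ♛ ♚ ♝ ♞ ♜
♟ ♟ ♟ ♟ ♟ ♟ ♟ ♟
· · ♞ · · · · ·
· · · · · · · ·
· · · · · · · ·
· · · ♙ · · · ·
♙ ♙ ♙ · ♙ ♙ ♙ ♙
♖ ♘ ♗ ♕ ♔ ♗ ♘ ♖


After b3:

♜ · ♝ ♛ ♚ ♝ ♞ ♜
♟ ♟ ♟ ♟ ♟ ♟ ♟ ♟
· · ♞ · · · · ·
· · · · · · · ·
· · · · · · · ·
· ♙ · ♙ · · · ·
♙ · ♙ · ♙ ♙ ♙ ♙
♖ ♘ ♗ ♕ ♔ ♗ ♘ ♖


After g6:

♜ · ♝ ♛ ♚ ♝ ♞ ♜
♟ ♟ ♟ ♟ ♟ ♟ · ♟
· · ♞ · · · ♟ ·
· · · · · · · ·
· · · · · · · ·
· ♙ · ♙ · · · ·
♙ · ♙ · ♙ ♙ ♙ ♙
♖ ♘ ♗ ♕ ♔ ♗ ♘ ♖


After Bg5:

♜ · ♝ ♛ ♚ ♝ ♞ ♜
♟ ♟ ♟ ♟ ♟ ♟ · ♟
· · ♞ · · · ♟ ·
· · · · · · ♗ ·
· · · · · · · ·
· ♙ · ♙ · · · ·
♙ · ♙ · ♙ ♙ ♙ ♙
♖ ♘ · ♕ ♔ ♗ ♘ ♖


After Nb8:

♜ ♞ ♝ ♛ ♚ ♝ ♞ ♜
♟ ♟ ♟ ♟ ♟ ♟ · ♟
· · · · · · ♟ ·
· · · · · · ♗ ·
· · · · · · · ·
· ♙ · ♙ · · · ·
♙ · ♙ · ♙ ♙ ♙ ♙
♖ ♘ · ♕ ♔ ♗ ♘ ♖


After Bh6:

♜ ♞ ♝ ♛ ♚ ♝ ♞ ♜
♟ ♟ ♟ ♟ ♟ ♟ · ♟
· · · · · · ♟ ♗
· · · · · · · ·
· · · · · · · ·
· ♙ · ♙ · · · ·
♙ · ♙ · ♙ ♙ ♙ ♙
♖ ♘ · ♕ ♔ ♗ ♘ ♖


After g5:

♜ ♞ ♝ ♛ ♚ ♝ ♞ ♜
♟ ♟ ♟ ♟ ♟ ♟ · ♟
· · · · · · · ♗
· · · · · · ♟ ·
· · · · · · · ·
· ♙ · ♙ · · · ·
♙ · ♙ · ♙ ♙ ♙ ♙
♖ ♘ · ♕ ♔ ♗ ♘ ♖



  a b c d e f g h
  ─────────────────
8│♜ ♞ ♝ ♛ ♚ ♝ ♞ ♜│8
7│♟ ♟ ♟ ♟ ♟ ♟ · ♟│7
6│· · · · · · · ♗│6
5│· · · · · · ♟ ·│5
4│· · · · · · · ·│4
3│· ♙ · ♙ · · · ·│3
2│♙ · ♙ · ♙ ♙ ♙ ♙│2
1│♖ ♘ · ♕ ♔ ♗ ♘ ♖│1
  ─────────────────
  a b c d e f g h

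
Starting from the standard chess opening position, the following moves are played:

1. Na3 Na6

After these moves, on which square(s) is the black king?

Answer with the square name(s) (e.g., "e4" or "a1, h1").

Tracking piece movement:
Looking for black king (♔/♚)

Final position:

  a b c d e f g h
  ─────────────────
8│♜ · ♝ ♛ ♚ ♝ ♞ ♜│8
7│♟ ♟ ♟ ♟ ♟ ♟ ♟ ♟│7
6│♞ · · · · · · ·│6
5│· · · · · · · ·│5
4│· · · · · · · ·│4
3│♘ · · · · · · ·│3
2│♙ ♙ ♙ ♙ ♙ ♙ ♙ ♙│2
1│♖ · ♗ ♕ ♔ ♗ ♘ ♖│1
  ─────────────────
  a b c d e f g h


e8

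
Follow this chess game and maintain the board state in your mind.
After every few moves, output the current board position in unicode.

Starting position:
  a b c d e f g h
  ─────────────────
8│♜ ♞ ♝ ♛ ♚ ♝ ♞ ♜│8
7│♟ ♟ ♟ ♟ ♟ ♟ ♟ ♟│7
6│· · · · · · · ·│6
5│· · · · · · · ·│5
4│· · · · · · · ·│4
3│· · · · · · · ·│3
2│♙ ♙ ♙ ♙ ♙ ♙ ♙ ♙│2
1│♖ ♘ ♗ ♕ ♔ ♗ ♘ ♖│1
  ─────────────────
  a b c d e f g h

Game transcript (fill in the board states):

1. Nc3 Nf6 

  a b c d e f g h
  ─────────────────
8│♜ ♞ ♝ ♛ ♚ ♝ · ♜│8
7│♟ ♟ ♟ ♟ ♟ ♟ ♟ ♟│7
6│· · · · · ♞ · ·│6
5│· · · · · · · ·│5
4│· · · · · · · ·│4
3│· · ♘ · · · · ·│3
2│♙ ♙ ♙ ♙ ♙ ♙ ♙ ♙│2
1│♖ · ♗ ♕ ♔ ♗ ♘ ♖│1
  ─────────────────
  a b c d e f g h

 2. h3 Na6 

  a b c d e f g h
  ─────────────────
8│♜ · ♝ ♛ ♚ ♝ · ♜│8
7│♟ ♟ ♟ ♟ ♟ ♟ ♟ ♟│7
6│♞ · · · · ♞ · ·│6
5│· · · · · · · ·│5
4│· · · · · · · ·│4
3│· · ♘ · · · · ♙│3
2│♙ ♙ ♙ ♙ ♙ ♙ ♙ ·│2
1│♖ · ♗ ♕ ♔ ♗ ♘ ♖│1
  ─────────────────
  a b c d e f g h

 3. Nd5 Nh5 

  a b c d e f g h
  ─────────────────
8│♜ · ♝ ♛ ♚ ♝ · ♜│8
7│♟ ♟ ♟ ♟ ♟ ♟ ♟ ♟│7
6│♞ · · · · · · ·│6
5│· · · ♘ · · · ♞│5
4│· · · · · · · ·│4
3│· · · · · · · ♙│3
2│♙ ♙ ♙ ♙ ♙ ♙ ♙ ·│2
1│♖ · ♗ ♕ ♔ ♗ ♘ ♖│1
  ─────────────────
  a b c d e f g h

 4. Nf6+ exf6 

  a b c d e f g h
  ─────────────────
8│♜ · ♝ ♛ ♚ ♝ · ♜│8
7│♟ ♟ ♟ ♟ · ♟ ♟ ♟│7
6│♞ · · · · ♟ · ·│6
5│· · · · · · · ♞│5
4│· · · · · · · ·│4
3│· · · · · · · ♙│3
2│♙ ♙ ♙ ♙ ♙ ♙ ♙ ·│2
1│♖ · ♗ ♕ ♔ ♗ ♘ ♖│1
  ─────────────────
  a b c d e f g h

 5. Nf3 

  a b c d e f g h
  ─────────────────
8│♜ · ♝ ♛ ♚ ♝ · ♜│8
7│♟ ♟ ♟ ♟ · ♟ ♟ ♟│7
6│♞ · · · · ♟ · ·│6
5│· · · · · · · ♞│5
4│· · · · · · · ·│4
3│· · · · · ♘ · ♙│3
2│♙ ♙ ♙ ♙ ♙ ♙ ♙ ·│2
1│♖ · ♗ ♕ ♔ ♗ · ♖│1
  ─────────────────
  a b c d e f g h


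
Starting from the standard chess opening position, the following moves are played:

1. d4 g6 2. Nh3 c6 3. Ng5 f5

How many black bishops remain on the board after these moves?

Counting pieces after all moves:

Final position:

  a b c d e f g h
  ─────────────────
8│♜ ♞ ♝ ♛ ♚ ♝ ♞ ♜│8
7│♟ ♟ · ♟ ♟ · · ♟│7
6│· · ♟ · · · ♟ ·│6
5│· · · · · ♟ ♘ ·│5
4│· · · ♙ · · · ·│4
3│· · · · · · · ·│3
2│♙ ♙ ♙ · ♙ ♙ ♙ ♙│2
1│♖ ♘ ♗ ♕ ♔ ♗ · ♖│1
  ─────────────────
  a b c d e f g h


2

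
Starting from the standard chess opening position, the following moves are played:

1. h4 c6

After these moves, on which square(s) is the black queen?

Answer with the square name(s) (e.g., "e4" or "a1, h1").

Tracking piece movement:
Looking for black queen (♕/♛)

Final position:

  a b c d e f g h
  ─────────────────
8│♜ ♞ ♝ ♛ ♚ ♝ ♞ ♜│8
7│♟ ♟ · ♟ ♟ ♟ ♟ ♟│7
6│· · ♟ · · · · ·│6
5│· · · · · · · ·│5
4│· · · · · · · ♙│4
3│· · · · · · · ·│3
2│♙ ♙ ♙ ♙ ♙ ♙ ♙ ·│2
1│♖ ♘ ♗ ♕ ♔ ♗ ♘ ♖│1
  ─────────────────
  a b c d e f g h


d8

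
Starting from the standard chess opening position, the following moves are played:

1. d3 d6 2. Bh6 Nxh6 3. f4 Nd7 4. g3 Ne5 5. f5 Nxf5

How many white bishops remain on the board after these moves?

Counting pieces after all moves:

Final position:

  a b c d e f g h
  ─────────────────
8│♜ · ♝ ♛ ♚ ♝ · ♜│8
7│♟ ♟ ♟ · ♟ ♟ ♟ ♟│7
6│· · · ♟ · · · ·│6
5│· · · · ♞ ♞ · ·│5
4│· · · · · · · ·│4
3│· · · ♙ · · ♙ ·│3
2│♙ ♙ ♙ · ♙ · · ♙│2
1│♖ ♘ · ♕ ♔ ♗ ♘ ♖│1
  ─────────────────
  a b c d e f g h


1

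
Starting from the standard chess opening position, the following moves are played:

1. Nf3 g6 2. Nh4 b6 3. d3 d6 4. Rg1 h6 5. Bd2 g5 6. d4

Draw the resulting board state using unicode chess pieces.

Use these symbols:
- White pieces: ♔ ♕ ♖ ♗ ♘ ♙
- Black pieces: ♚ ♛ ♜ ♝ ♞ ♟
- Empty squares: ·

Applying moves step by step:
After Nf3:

♜ ♞ ♝ ♛ ♚ ♝ ♞ ♜
♟ ♟ ♟ ♟ ♟ ♟ ♟ ♟
· · · · · · · ·
· · · · · · · ·
· · · · · · · ·
· · · · · ♘ · ·
♙ ♙ ♙ ♙ ♙ ♙ ♙ ♙
♖ ♘ ♗ ♕ ♔ ♗ · ♖


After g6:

♜ ♞ ♝ ♛ ♚ ♝ ♞ ♜
♟ ♟ ♟ ♟ ♟ ♟ · ♟
· · · · · · ♟ ·
· · · · · · · ·
· · · · · · · ·
· · · · · ♘ · ·
♙ ♙ ♙ ♙ ♙ ♙ ♙ ♙
♖ ♘ ♗ ♕ ♔ ♗ · ♖


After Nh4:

♜ ♞ ♝ ♛ ♚ ♝ ♞ ♜
♟ ♟ ♟ ♟ ♟ ♟ · ♟
· · · · · · ♟ ·
· · · · · · · ·
· · · · · · · ♘
· · · · · · · ·
♙ ♙ ♙ ♙ ♙ ♙ ♙ ♙
♖ ♘ ♗ ♕ ♔ ♗ · ♖


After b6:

♜ ♞ ♝ ♛ ♚ ♝ ♞ ♜
♟ · ♟ ♟ ♟ ♟ · ♟
· ♟ · · · · ♟ ·
· · · · · · · ·
· · · · · · · ♘
· · · · · · · ·
♙ ♙ ♙ ♙ ♙ ♙ ♙ ♙
♖ ♘ ♗ ♕ ♔ ♗ · ♖


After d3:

♜ ♞ ♝ ♛ ♚ ♝ ♞ ♜
♟ · ♟ ♟ ♟ ♟ · ♟
· ♟ · · · · ♟ ·
· · · · · · · ·
· · · · · · · ♘
· · · ♙ · · · ·
♙ ♙ ♙ · ♙ ♙ ♙ ♙
♖ ♘ ♗ ♕ ♔ ♗ · ♖


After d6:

♜ ♞ ♝ ♛ ♚ ♝ ♞ ♜
♟ · ♟ · ♟ ♟ · ♟
· ♟ · ♟ · · ♟ ·
· · · · · · · ·
· · · · · · · ♘
· · · ♙ · · · ·
♙ ♙ ♙ · ♙ ♙ ♙ ♙
♖ ♘ ♗ ♕ ♔ ♗ · ♖


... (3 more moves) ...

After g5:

♜ ♞ ♝ ♛ ♚ ♝ ♞ ♜
♟ · ♟ · ♟ ♟ · ·
· ♟ · ♟ · · · ♟
· · · · · · ♟ ·
· · · · · · · ♘
· · · ♙ · · · ·
♙ ♙ ♙ ♗ ♙ ♙ ♙ ♙
♖ ♘ · ♕ ♔ ♗ ♖ ·


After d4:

♜ ♞ ♝ ♛ ♚ ♝ ♞ ♜
♟ · ♟ · ♟ ♟ · ·
· ♟ · ♟ · · · ♟
· · · · · · ♟ ·
· · · ♙ · · · ♘
· · · · · · · ·
♙ ♙ ♙ ♗ ♙ ♙ ♙ ♙
♖ ♘ · ♕ ♔ ♗ ♖ ·



  a b c d e f g h
  ─────────────────
8│♜ ♞ ♝ ♛ ♚ ♝ ♞ ♜│8
7│♟ · ♟ · ♟ ♟ · ·│7
6│· ♟ · ♟ · · · ♟│6
5│· · · · · · ♟ ·│5
4│· · · ♙ · · · ♘│4
3│· · · · · · · ·│3
2│♙ ♙ ♙ ♗ ♙ ♙ ♙ ♙│2
1│♖ ♘ · ♕ ♔ ♗ ♖ ·│1
  ─────────────────
  a b c d e f g h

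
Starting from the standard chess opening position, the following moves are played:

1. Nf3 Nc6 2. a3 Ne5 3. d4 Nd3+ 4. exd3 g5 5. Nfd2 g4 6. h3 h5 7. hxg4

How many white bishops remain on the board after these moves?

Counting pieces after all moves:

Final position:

  a b c d e f g h
  ─────────────────
8│♜ · ♝ ♛ ♚ ♝ ♞ ♜│8
7│♟ ♟ ♟ ♟ ♟ ♟ · ·│7
6│· · · · · · · ·│6
5│· · · · · · · ♟│5
4│· · · ♙ · · ♙ ·│4
3│♙ · · ♙ · · · ·│3
2│· ♙ ♙ ♘ · ♙ ♙ ·│2
1│♖ ♘ ♗ ♕ ♔ ♗ · ♖│1
  ─────────────────
  a b c d e f g h


2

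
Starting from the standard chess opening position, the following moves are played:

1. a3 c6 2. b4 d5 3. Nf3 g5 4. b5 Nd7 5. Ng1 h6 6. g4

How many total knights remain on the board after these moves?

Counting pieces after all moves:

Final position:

  a b c d e f g h
  ─────────────────
8│♜ · ♝ ♛ ♚ ♝ ♞ ♜│8
7│♟ ♟ · ♞ ♟ ♟ · ·│7
6│· · ♟ · · · · ♟│6
5│· ♙ · ♟ · · ♟ ·│5
4│· · · · · · ♙ ·│4
3│♙ · · · · · · ·│3
2│· · ♙ ♙ ♙ ♙ · ♙│2
1│♖ ♘ ♗ ♕ ♔ ♗ ♘ ♖│1
  ─────────────────
  a b c d e f g h


4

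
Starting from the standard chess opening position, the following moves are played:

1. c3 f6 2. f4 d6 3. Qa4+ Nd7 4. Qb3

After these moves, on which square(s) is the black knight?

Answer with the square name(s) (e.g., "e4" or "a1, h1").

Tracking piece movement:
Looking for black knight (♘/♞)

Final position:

  a b c d e f g h
  ─────────────────
8│♜ · ♝ ♛ ♚ ♝ ♞ ♜│8
7│♟ ♟ ♟ ♞ ♟ · ♟ ♟│7
6│· · · ♟ · ♟ · ·│6
5│· · · · · · · ·│5
4│· · · · · ♙ · ·│4
3│· ♕ ♙ · · · · ·│3
2│♙ ♙ · ♙ ♙ · ♙ ♙│2
1│♖ ♘ ♗ · ♔ ♗ ♘ ♖│1
  ─────────────────
  a b c d e f g h


d7, g8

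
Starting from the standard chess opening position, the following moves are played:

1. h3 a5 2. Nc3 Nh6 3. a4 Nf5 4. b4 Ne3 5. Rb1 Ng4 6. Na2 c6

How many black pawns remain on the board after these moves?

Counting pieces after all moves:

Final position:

  a b c d e f g h
  ─────────────────
8│♜ ♞ ♝ ♛ ♚ ♝ · ♜│8
7│· ♟ · ♟ ♟ ♟ ♟ ♟│7
6│· · ♟ · · · · ·│6
5│♟ · · · · · · ·│5
4│♙ ♙ · · · · ♞ ·│4
3│· · · · · · · ♙│3
2│♘ · ♙ ♙ ♙ ♙ ♙ ·│2
1│· ♖ ♗ ♕ ♔ ♗ ♘ ♖│1
  ─────────────────
  a b c d e f g h


8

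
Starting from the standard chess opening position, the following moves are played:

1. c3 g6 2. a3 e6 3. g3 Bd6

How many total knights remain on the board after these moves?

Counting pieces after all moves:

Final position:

  a b c d e f g h
  ─────────────────
8│♜ ♞ ♝ ♛ ♚ · ♞ ♜│8
7│♟ ♟ ♟ ♟ · ♟ · ♟│7
6│· · · ♝ ♟ · ♟ ·│6
5│· · · · · · · ·│5
4│· · · · · · · ·│4
3│♙ · ♙ · · · ♙ ·│3
2│· ♙ · ♙ ♙ ♙ · ♙│2
1│♖ ♘ ♗ ♕ ♔ ♗ ♘ ♖│1
  ─────────────────
  a b c d e f g h


4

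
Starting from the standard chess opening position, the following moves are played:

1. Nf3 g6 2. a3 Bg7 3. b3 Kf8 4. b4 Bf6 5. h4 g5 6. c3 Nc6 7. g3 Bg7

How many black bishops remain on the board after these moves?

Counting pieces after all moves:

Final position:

  a b c d e f g h
  ─────────────────
8│♜ · ♝ ♛ · ♚ ♞ ♜│8
7│♟ ♟ ♟ ♟ ♟ ♟ ♝ ♟│7
6│· · ♞ · · · · ·│6
5│· · · · · · ♟ ·│5
4│· ♙ · · · · · ♙│4
3│♙ · ♙ · · ♘ ♙ ·│3
2│· · · ♙ ♙ ♙ · ·│2
1│♖ ♘ ♗ ♕ ♔ ♗ · ♖│1
  ─────────────────
  a b c d e f g h


2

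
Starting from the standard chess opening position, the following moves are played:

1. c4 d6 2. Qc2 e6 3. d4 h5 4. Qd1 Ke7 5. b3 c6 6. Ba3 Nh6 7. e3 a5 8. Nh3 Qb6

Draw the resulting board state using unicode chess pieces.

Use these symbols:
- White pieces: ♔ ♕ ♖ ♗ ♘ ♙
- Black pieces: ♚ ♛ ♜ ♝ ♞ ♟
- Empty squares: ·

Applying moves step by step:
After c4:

♜ ♞ ♝ ♛ ♚ ♝ ♞ ♜
♟ ♟ ♟ ♟ ♟ ♟ ♟ ♟
· · · · · · · ·
· · · · · · · ·
· · ♙ · · · · ·
· · · · · · · ·
♙ ♙ · ♙ ♙ ♙ ♙ ♙
♖ ♘ ♗ ♕ ♔ ♗ ♘ ♖


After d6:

♜ ♞ ♝ ♛ ♚ ♝ ♞ ♜
♟ ♟ ♟ · ♟ ♟ ♟ ♟
· · · ♟ · · · ·
· · · · · · · ·
· · ♙ · · · · ·
· · · · · · · ·
♙ ♙ · ♙ ♙ ♙ ♙ ♙
♖ ♘ ♗ ♕ ♔ ♗ ♘ ♖


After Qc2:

♜ ♞ ♝ ♛ ♚ ♝ ♞ ♜
♟ ♟ ♟ · ♟ ♟ ♟ ♟
· · · ♟ · · · ·
· · · · · · · ·
· · ♙ · · · · ·
· · · · · · · ·
♙ ♙ ♕ ♙ ♙ ♙ ♙ ♙
♖ ♘ ♗ · ♔ ♗ ♘ ♖


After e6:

♜ ♞ ♝ ♛ ♚ ♝ ♞ ♜
♟ ♟ ♟ · · ♟ ♟ ♟
· · · ♟ ♟ · · ·
· · · · · · · ·
· · ♙ · · · · ·
· · · · · · · ·
♙ ♙ ♕ ♙ ♙ ♙ ♙ ♙
♖ ♘ ♗ · ♔ ♗ ♘ ♖


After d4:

♜ ♞ ♝ ♛ ♚ ♝ ♞ ♜
♟ ♟ ♟ · · ♟ ♟ ♟
· · · ♟ ♟ · · ·
· · · · · · · ·
· · ♙ ♙ · · · ·
· · · · · · · ·
♙ ♙ ♕ · ♙ ♙ ♙ ♙
♖ ♘ ♗ · ♔ ♗ ♘ ♖


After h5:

♜ ♞ ♝ ♛ ♚ ♝ ♞ ♜
♟ ♟ ♟ · · ♟ ♟ ·
· · · ♟ ♟ · · ·
· · · · · · · ♟
· · ♙ ♙ · · · ·
· · · · · · · ·
♙ ♙ ♕ · ♙ ♙ ♙ ♙
♖ ♘ ♗ · ♔ ♗ ♘ ♖


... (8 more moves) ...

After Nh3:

♜ ♞ ♝ ♛ · ♝ · ♜
· ♟ · · ♚ ♟ ♟ ·
· · ♟ ♟ ♟ · · ♞
♟ · · · · · · ♟
· · ♙ ♙ · · · ·
♗ ♙ · · ♙ · · ♘
♙ · · · · ♙ ♙ ♙
♖ ♘ · ♕ ♔ ♗ · ♖


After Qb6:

♜ ♞ ♝ · · ♝ · ♜
· ♟ · · ♚ ♟ ♟ ·
· ♛ ♟ ♟ ♟ · · ♞
♟ · · · · · · ♟
· · ♙ ♙ · · · ·
♗ ♙ · · ♙ · · ♘
♙ · · · · ♙ ♙ ♙
♖ ♘ · ♕ ♔ ♗ · ♖



  a b c d e f g h
  ─────────────────
8│♜ ♞ ♝ · · ♝ · ♜│8
7│· ♟ · · ♚ ♟ ♟ ·│7
6│· ♛ ♟ ♟ ♟ · · ♞│6
5│♟ · · · · · · ♟│5
4│· · ♙ ♙ · · · ·│4
3│♗ ♙ · · ♙ · · ♘│3
2│♙ · · · · ♙ ♙ ♙│2
1│♖ ♘ · ♕ ♔ ♗ · ♖│1
  ─────────────────
  a b c d e f g h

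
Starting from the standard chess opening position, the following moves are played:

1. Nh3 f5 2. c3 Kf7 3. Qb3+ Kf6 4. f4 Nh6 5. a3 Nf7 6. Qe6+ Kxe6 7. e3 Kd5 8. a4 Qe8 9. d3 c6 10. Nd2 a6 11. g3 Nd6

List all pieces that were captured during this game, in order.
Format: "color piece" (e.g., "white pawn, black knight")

Tracking captures:
  Kxe6: captured white queen

white queen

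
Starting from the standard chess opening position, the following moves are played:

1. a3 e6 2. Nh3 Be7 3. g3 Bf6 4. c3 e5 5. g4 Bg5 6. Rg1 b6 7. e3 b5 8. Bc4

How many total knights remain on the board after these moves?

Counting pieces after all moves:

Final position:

  a b c d e f g h
  ─────────────────
8│♜ ♞ ♝ ♛ ♚ · ♞ ♜│8
7│♟ · ♟ ♟ · ♟ ♟ ♟│7
6│· · · · · · · ·│6
5│· ♟ · · ♟ · ♝ ·│5
4│· · ♗ · · · ♙ ·│4
3│♙ · ♙ · ♙ · · ♘│3
2│· ♙ · ♙ · ♙ · ♙│2
1│♖ ♘ ♗ ♕ ♔ · ♖ ·│1
  ─────────────────
  a b c d e f g h


4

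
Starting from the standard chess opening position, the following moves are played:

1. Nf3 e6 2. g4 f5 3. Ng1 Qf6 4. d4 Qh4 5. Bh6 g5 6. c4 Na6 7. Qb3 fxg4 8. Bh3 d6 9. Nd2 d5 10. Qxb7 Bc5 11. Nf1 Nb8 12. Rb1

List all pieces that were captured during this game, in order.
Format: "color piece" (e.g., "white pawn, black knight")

Tracking captures:
  fxg4: captured white pawn
  Qxb7: captured black pawn

white pawn, black pawn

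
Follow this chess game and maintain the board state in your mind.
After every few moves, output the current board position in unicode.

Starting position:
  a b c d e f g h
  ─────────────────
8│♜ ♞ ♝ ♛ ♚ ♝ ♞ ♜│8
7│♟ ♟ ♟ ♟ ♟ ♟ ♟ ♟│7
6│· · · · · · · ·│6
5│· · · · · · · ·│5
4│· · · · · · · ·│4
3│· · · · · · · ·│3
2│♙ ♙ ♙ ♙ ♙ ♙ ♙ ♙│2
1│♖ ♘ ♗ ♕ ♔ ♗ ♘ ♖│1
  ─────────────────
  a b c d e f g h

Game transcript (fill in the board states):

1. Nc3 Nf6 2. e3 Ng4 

  a b c d e f g h
  ─────────────────
8│♜ ♞ ♝ ♛ ♚ ♝ · ♜│8
7│♟ ♟ ♟ ♟ ♟ ♟ ♟ ♟│7
6│· · · · · · · ·│6
5│· · · · · · · ·│5
4│· · · · · · ♞ ·│4
3│· · ♘ · ♙ · · ·│3
2│♙ ♙ ♙ ♙ · ♙ ♙ ♙│2
1│♖ · ♗ ♕ ♔ ♗ ♘ ♖│1
  ─────────────────
  a b c d e f g h

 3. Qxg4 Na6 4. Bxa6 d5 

  a b c d e f g h
  ─────────────────
8│♜ · ♝ ♛ ♚ ♝ · ♜│8
7│♟ ♟ ♟ · ♟ ♟ ♟ ♟│7
6│♗ · · · · · · ·│6
5│· · · ♟ · · · ·│5
4│· · · · · · ♕ ·│4
3│· · ♘ · ♙ · · ·│3
2│♙ ♙ ♙ ♙ · ♙ ♙ ♙│2
1│♖ · ♗ · ♔ · ♘ ♖│1
  ─────────────────
  a b c d e f g h

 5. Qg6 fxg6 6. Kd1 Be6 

  a b c d e f g h
  ─────────────────
8│♜ · · ♛ ♚ ♝ · ♜│8
7│♟ ♟ ♟ · ♟ · ♟ ♟│7
6│♗ · · · ♝ · ♟ ·│6
5│· · · ♟ · · · ·│5
4│· · · · · · · ·│4
3│· · ♘ · ♙ · · ·│3
2│♙ ♙ ♙ ♙ · ♙ ♙ ♙│2
1│♖ · ♗ ♔ · · ♘ ♖│1
  ─────────────────
  a b c d e f g h

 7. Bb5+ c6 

  a b c d e f g h
  ─────────────────
8│♜ · · ♛ ♚ ♝ · ♜│8
7│♟ ♟ · · ♟ · ♟ ♟│7
6│· · ♟ · ♝ · ♟ ·│6
5│· ♗ · ♟ · · · ·│5
4│· · · · · · · ·│4
3│· · ♘ · ♙ · · ·│3
2│♙ ♙ ♙ ♙ · ♙ ♙ ♙│2
1│♖ · ♗ ♔ · · ♘ ♖│1
  ─────────────────
  a b c d e f g h


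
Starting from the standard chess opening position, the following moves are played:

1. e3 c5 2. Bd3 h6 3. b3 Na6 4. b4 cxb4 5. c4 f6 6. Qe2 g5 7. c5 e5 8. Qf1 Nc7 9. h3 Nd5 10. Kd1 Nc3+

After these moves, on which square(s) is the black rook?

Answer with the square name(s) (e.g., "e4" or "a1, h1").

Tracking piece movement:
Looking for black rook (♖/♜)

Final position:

  a b c d e f g h
  ─────────────────
8│♜ · ♝ ♛ ♚ ♝ ♞ ♜│8
7│♟ ♟ · ♟ · · · ·│7
6│· · · · · ♟ · ♟│6
5│· · ♙ · ♟ · ♟ ·│5
4│· ♟ · · · · · ·│4
3│· · ♞ ♗ ♙ · · ♙│3
2│♙ · · ♙ · ♙ ♙ ·│2
1│♖ ♘ ♗ ♔ · ♕ ♘ ♖│1
  ─────────────────
  a b c d e f g h


a8, h8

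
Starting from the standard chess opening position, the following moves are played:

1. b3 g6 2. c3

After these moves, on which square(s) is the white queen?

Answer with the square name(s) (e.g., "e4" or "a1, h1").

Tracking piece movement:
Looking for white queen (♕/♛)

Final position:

  a b c d e f g h
  ─────────────────
8│♜ ♞ ♝ ♛ ♚ ♝ ♞ ♜│8
7│♟ ♟ ♟ ♟ ♟ ♟ · ♟│7
6│· · · · · · ♟ ·│6
5│· · · · · · · ·│5
4│· · · · · · · ·│4
3│· ♙ ♙ · · · · ·│3
2│♙ · · ♙ ♙ ♙ ♙ ♙│2
1│♖ ♘ ♗ ♕ ♔ ♗ ♘ ♖│1
  ─────────────────
  a b c d e f g h


d1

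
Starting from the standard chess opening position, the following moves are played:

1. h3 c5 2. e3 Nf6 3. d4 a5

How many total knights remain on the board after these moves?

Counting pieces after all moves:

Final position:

  a b c d e f g h
  ─────────────────
8│♜ ♞ ♝ ♛ ♚ ♝ · ♜│8
7│· ♟ · ♟ ♟ ♟ ♟ ♟│7
6│· · · · · ♞ · ·│6
5│♟ · ♟ · · · · ·│5
4│· · · ♙ · · · ·│4
3│· · · · ♙ · · ♙│3
2│♙ ♙ ♙ · · ♙ ♙ ·│2
1│♖ ♘ ♗ ♕ ♔ ♗ ♘ ♖│1
  ─────────────────
  a b c d e f g h


4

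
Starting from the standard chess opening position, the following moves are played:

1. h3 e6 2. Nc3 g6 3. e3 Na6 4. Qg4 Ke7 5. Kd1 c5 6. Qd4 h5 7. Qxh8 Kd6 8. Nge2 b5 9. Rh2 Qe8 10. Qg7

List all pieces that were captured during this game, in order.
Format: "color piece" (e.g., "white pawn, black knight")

Tracking captures:
  Qxh8: captured black rook

black rook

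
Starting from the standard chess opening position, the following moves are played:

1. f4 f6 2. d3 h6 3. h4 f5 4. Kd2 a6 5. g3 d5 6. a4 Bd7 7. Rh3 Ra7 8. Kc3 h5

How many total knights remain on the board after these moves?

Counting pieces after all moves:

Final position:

  a b c d e f g h
  ─────────────────
8│· ♞ · ♛ ♚ ♝ ♞ ♜│8
7│♜ ♟ ♟ ♝ ♟ · ♟ ·│7
6│♟ · · · · · · ·│6
5│· · · ♟ · ♟ · ♟│5
4│♙ · · · · ♙ · ♙│4
3│· · ♔ ♙ · · ♙ ♖│3
2│· ♙ ♙ · ♙ · · ·│2
1│♖ ♘ ♗ ♕ · ♗ ♘ ·│1
  ─────────────────
  a b c d e f g h


4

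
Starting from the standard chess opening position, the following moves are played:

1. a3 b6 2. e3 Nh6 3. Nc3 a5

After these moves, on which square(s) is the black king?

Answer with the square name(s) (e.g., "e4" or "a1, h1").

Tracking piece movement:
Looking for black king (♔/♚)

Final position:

  a b c d e f g h
  ─────────────────
8│♜ ♞ ♝ ♛ ♚ ♝ · ♜│8
7│· · ♟ ♟ ♟ ♟ ♟ ♟│7
6│· ♟ · · · · · ♞│6
5│♟ · · · · · · ·│5
4│· · · · · · · ·│4
3│♙ · ♘ · ♙ · · ·│3
2│· ♙ ♙ ♙ · ♙ ♙ ♙│2
1│♖ · ♗ ♕ ♔ ♗ ♘ ♖│1
  ─────────────────
  a b c d e f g h


e8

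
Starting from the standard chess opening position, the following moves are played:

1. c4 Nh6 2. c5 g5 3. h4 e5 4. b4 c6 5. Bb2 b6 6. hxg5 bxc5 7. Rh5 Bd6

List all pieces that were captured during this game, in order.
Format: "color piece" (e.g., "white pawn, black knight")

Tracking captures:
  hxg5: captured black pawn
  bxc5: captured white pawn

black pawn, white pawn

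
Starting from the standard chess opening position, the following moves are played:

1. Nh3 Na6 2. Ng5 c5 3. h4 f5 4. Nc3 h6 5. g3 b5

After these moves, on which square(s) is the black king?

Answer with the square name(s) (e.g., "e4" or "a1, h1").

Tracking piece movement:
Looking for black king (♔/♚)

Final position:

  a b c d e f g h
  ─────────────────
8│♜ · ♝ ♛ ♚ ♝ ♞ ♜│8
7│♟ · · ♟ ♟ · ♟ ·│7
6│♞ · · · · · · ♟│6
5│· ♟ ♟ · · ♟ ♘ ·│5
4│· · · · · · · ♙│4
3│· · ♘ · · · ♙ ·│3
2│♙ ♙ ♙ ♙ ♙ ♙ · ·│2
1│♖ · ♗ ♕ ♔ ♗ · ♖│1
  ─────────────────
  a b c d e f g h


e8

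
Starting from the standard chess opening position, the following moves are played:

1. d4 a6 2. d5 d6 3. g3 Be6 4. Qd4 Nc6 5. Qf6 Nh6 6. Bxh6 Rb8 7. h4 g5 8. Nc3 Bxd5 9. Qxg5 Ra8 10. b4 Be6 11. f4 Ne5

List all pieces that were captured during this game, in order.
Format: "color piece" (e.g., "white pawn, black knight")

Tracking captures:
  Bxh6: captured black knight
  Bxd5: captured white pawn
  Qxg5: captured black pawn

black knight, white pawn, black pawn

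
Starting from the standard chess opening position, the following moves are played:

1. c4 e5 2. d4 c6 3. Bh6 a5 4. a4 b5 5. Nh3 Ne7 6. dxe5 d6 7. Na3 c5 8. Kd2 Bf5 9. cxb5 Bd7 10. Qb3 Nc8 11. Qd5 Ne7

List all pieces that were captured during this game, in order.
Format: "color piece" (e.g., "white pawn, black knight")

Tracking captures:
  dxe5: captured black pawn
  cxb5: captured black pawn

black pawn, black pawn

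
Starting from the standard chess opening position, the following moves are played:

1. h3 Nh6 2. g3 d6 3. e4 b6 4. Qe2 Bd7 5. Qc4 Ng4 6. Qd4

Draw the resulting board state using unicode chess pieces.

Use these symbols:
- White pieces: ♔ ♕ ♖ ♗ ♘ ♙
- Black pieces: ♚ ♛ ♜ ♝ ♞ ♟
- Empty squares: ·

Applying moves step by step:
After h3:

♜ ♞ ♝ ♛ ♚ ♝ ♞ ♜
♟ ♟ ♟ ♟ ♟ ♟ ♟ ♟
· · · · · · · ·
· · · · · · · ·
· · · · · · · ·
· · · · · · · ♙
♙ ♙ ♙ ♙ ♙ ♙ ♙ ·
♖ ♘ ♗ ♕ ♔ ♗ ♘ ♖


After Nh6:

♜ ♞ ♝ ♛ ♚ ♝ · ♜
♟ ♟ ♟ ♟ ♟ ♟ ♟ ♟
· · · · · · · ♞
· · · · · · · ·
· · · · · · · ·
· · · · · · · ♙
♙ ♙ ♙ ♙ ♙ ♙ ♙ ·
♖ ♘ ♗ ♕ ♔ ♗ ♘ ♖


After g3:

♜ ♞ ♝ ♛ ♚ ♝ · ♜
♟ ♟ ♟ ♟ ♟ ♟ ♟ ♟
· · · · · · · ♞
· · · · · · · ·
· · · · · · · ·
· · · · · · ♙ ♙
♙ ♙ ♙ ♙ ♙ ♙ · ·
♖ ♘ ♗ ♕ ♔ ♗ ♘ ♖


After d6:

♜ ♞ ♝ ♛ ♚ ♝ · ♜
♟ ♟ ♟ · ♟ ♟ ♟ ♟
· · · ♟ · · · ♞
· · · · · · · ·
· · · · · · · ·
· · · · · · ♙ ♙
♙ ♙ ♙ ♙ ♙ ♙ · ·
♖ ♘ ♗ ♕ ♔ ♗ ♘ ♖


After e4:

♜ ♞ ♝ ♛ ♚ ♝ · ♜
♟ ♟ ♟ · ♟ ♟ ♟ ♟
· · · ♟ · · · ♞
· · · · · · · ·
· · · · ♙ · · ·
· · · · · · ♙ ♙
♙ ♙ ♙ ♙ · ♙ · ·
♖ ♘ ♗ ♕ ♔ ♗ ♘ ♖


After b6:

♜ ♞ ♝ ♛ ♚ ♝ · ♜
♟ · ♟ · ♟ ♟ ♟ ♟
· ♟ · ♟ · · · ♞
· · · · · · · ·
· · · · ♙ · · ·
· · · · · · ♙ ♙
♙ ♙ ♙ ♙ · ♙ · ·
♖ ♘ ♗ ♕ ♔ ♗ ♘ ♖


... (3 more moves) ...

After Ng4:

♜ ♞ · ♛ ♚ ♝ · ♜
♟ · ♟ ♝ ♟ ♟ ♟ ♟
· ♟ · ♟ · · · ·
· · · · · · · ·
· · ♕ · ♙ · ♞ ·
· · · · · · ♙ ♙
♙ ♙ ♙ ♙ · ♙ · ·
♖ ♘ ♗ · ♔ ♗ ♘ ♖


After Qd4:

♜ ♞ · ♛ ♚ ♝ · ♜
♟ · ♟ ♝ ♟ ♟ ♟ ♟
· ♟ · ♟ · · · ·
· · · · · · · ·
· · · ♕ ♙ · ♞ ·
· · · · · · ♙ ♙
♙ ♙ ♙ ♙ · ♙ · ·
♖ ♘ ♗ · ♔ ♗ ♘ ♖



  a b c d e f g h
  ─────────────────
8│♜ ♞ · ♛ ♚ ♝ · ♜│8
7│♟ · ♟ ♝ ♟ ♟ ♟ ♟│7
6│· ♟ · ♟ · · · ·│6
5│· · · · · · · ·│5
4│· · · ♕ ♙ · ♞ ·│4
3│· · · · · · ♙ ♙│3
2│♙ ♙ ♙ ♙ · ♙ · ·│2
1│♖ ♘ ♗ · ♔ ♗ ♘ ♖│1
  ─────────────────
  a b c d e f g h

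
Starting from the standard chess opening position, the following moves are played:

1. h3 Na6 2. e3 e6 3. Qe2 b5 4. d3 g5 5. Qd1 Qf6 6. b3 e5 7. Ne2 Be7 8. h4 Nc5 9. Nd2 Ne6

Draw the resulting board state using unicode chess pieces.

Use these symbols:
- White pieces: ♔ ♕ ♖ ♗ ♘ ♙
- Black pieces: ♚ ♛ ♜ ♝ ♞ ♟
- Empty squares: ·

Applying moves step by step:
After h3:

♜ ♞ ♝ ♛ ♚ ♝ ♞ ♜
♟ ♟ ♟ ♟ ♟ ♟ ♟ ♟
· · · · · · · ·
· · · · · · · ·
· · · · · · · ·
· · · · · · · ♙
♙ ♙ ♙ ♙ ♙ ♙ ♙ ·
♖ ♘ ♗ ♕ ♔ ♗ ♘ ♖


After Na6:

♜ · ♝ ♛ ♚ ♝ ♞ ♜
♟ ♟ ♟ ♟ ♟ ♟ ♟ ♟
♞ · · · · · · ·
· · · · · · · ·
· · · · · · · ·
· · · · · · · ♙
♙ ♙ ♙ ♙ ♙ ♙ ♙ ·
♖ ♘ ♗ ♕ ♔ ♗ ♘ ♖


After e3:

♜ · ♝ ♛ ♚ ♝ ♞ ♜
♟ ♟ ♟ ♟ ♟ ♟ ♟ ♟
♞ · · · · · · ·
· · · · · · · ·
· · · · · · · ·
· · · · ♙ · · ♙
♙ ♙ ♙ ♙ · ♙ ♙ ·
♖ ♘ ♗ ♕ ♔ ♗ ♘ ♖


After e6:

♜ · ♝ ♛ ♚ ♝ ♞ ♜
♟ ♟ ♟ ♟ · ♟ ♟ ♟
♞ · · · ♟ · · ·
· · · · · · · ·
· · · · · · · ·
· · · · ♙ · · ♙
♙ ♙ ♙ ♙ · ♙ ♙ ·
♖ ♘ ♗ ♕ ♔ ♗ ♘ ♖


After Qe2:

♜ · ♝ ♛ ♚ ♝ ♞ ♜
♟ ♟ ♟ ♟ · ♟ ♟ ♟
♞ · · · ♟ · · ·
· · · · · · · ·
· · · · · · · ·
· · · · ♙ · · ♙
♙ ♙ ♙ ♙ ♕ ♙ ♙ ·
♖ ♘ ♗ · ♔ ♗ ♘ ♖


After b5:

♜ · ♝ ♛ ♚ ♝ ♞ ♜
♟ · ♟ ♟ · ♟ ♟ ♟
♞ · · · ♟ · · ·
· ♟ · · · · · ·
· · · · · · · ·
· · · · ♙ · · ♙
♙ ♙ ♙ ♙ ♕ ♙ ♙ ·
♖ ♘ ♗ · ♔ ♗ ♘ ♖


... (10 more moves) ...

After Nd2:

♜ · ♝ · ♚ · ♞ ♜
♟ · ♟ ♟ ♝ ♟ · ♟
· · · · · ♛ · ·
· ♟ ♞ · ♟ · ♟ ·
· · · · · · · ♙
· ♙ · ♙ ♙ · · ·
♙ · ♙ ♘ ♘ ♙ ♙ ·
♖ · ♗ ♕ ♔ ♗ · ♖


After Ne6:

♜ · ♝ · ♚ · ♞ ♜
♟ · ♟ ♟ ♝ ♟ · ♟
· · · · ♞ ♛ · ·
· ♟ · · ♟ · ♟ ·
· · · · · · · ♙
· ♙ · ♙ ♙ · · ·
♙ · ♙ ♘ ♘ ♙ ♙ ·
♖ · ♗ ♕ ♔ ♗ · ♖



  a b c d e f g h
  ─────────────────
8│♜ · ♝ · ♚ · ♞ ♜│8
7│♟ · ♟ ♟ ♝ ♟ · ♟│7
6│· · · · ♞ ♛ · ·│6
5│· ♟ · · ♟ · ♟ ·│5
4│· · · · · · · ♙│4
3│· ♙ · ♙ ♙ · · ·│3
2│♙ · ♙ ♘ ♘ ♙ ♙ ·│2
1│♖ · ♗ ♕ ♔ ♗ · ♖│1
  ─────────────────
  a b c d e f g h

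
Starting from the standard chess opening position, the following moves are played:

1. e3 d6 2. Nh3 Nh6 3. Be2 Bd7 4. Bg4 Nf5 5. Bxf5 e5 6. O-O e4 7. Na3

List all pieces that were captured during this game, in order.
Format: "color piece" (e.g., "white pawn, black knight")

Tracking captures:
  Bxf5: captured black knight

black knight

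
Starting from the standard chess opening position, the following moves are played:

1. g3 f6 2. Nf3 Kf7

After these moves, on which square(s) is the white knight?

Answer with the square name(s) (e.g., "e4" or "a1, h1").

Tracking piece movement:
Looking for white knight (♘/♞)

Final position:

  a b c d e f g h
  ─────────────────
8│♜ ♞ ♝ ♛ · ♝ ♞ ♜│8
7│♟ ♟ ♟ ♟ ♟ ♚ ♟ ♟│7
6│· · · · · ♟ · ·│6
5│· · · · · · · ·│5
4│· · · · · · · ·│4
3│· · · · · ♘ ♙ ·│3
2│♙ ♙ ♙ ♙ ♙ ♙ · ♙│2
1│♖ ♘ ♗ ♕ ♔ ♗ · ♖│1
  ─────────────────
  a b c d e f g h


b1, f3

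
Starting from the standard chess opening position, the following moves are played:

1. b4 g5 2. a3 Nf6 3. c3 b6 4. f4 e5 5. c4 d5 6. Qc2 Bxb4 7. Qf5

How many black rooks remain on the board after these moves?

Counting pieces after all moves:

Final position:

  a b c d e f g h
  ─────────────────
8│♜ ♞ ♝ ♛ ♚ · · ♜│8
7│♟ · ♟ · · ♟ · ♟│7
6│· ♟ · · · ♞ · ·│6
5│· · · ♟ ♟ ♕ ♟ ·│5
4│· ♝ ♙ · · ♙ · ·│4
3│♙ · · · · · · ·│3
2│· · · ♙ ♙ · ♙ ♙│2
1│♖ ♘ ♗ · ♔ ♗ ♘ ♖│1
  ─────────────────
  a b c d e f g h


2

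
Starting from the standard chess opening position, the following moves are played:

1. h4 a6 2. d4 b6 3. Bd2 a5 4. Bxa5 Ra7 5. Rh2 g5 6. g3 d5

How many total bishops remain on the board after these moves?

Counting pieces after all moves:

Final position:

  a b c d e f g h
  ─────────────────
8│· ♞ ♝ ♛ ♚ ♝ ♞ ♜│8
7│♜ · ♟ · ♟ ♟ · ♟│7
6│· ♟ · · · · · ·│6
5│♗ · · ♟ · · ♟ ·│5
4│· · · ♙ · · · ♙│4
3│· · · · · · ♙ ·│3
2│♙ ♙ ♙ · ♙ ♙ · ♖│2
1│♖ ♘ · ♕ ♔ ♗ ♘ ·│1
  ─────────────────
  a b c d e f g h


4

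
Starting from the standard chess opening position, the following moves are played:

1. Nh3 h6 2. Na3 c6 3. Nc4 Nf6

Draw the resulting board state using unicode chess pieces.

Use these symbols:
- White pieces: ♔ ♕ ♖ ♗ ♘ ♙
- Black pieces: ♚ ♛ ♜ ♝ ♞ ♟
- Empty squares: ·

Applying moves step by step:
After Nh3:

♜ ♞ ♝ ♛ ♚ ♝ ♞ ♜
♟ ♟ ♟ ♟ ♟ ♟ ♟ ♟
· · · · · · · ·
· · · · · · · ·
· · · · · · · ·
· · · · · · · ♘
♙ ♙ ♙ ♙ ♙ ♙ ♙ ♙
♖ ♘ ♗ ♕ ♔ ♗ · ♖


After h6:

♜ ♞ ♝ ♛ ♚ ♝ ♞ ♜
♟ ♟ ♟ ♟ ♟ ♟ ♟ ·
· · · · · · · ♟
· · · · · · · ·
· · · · · · · ·
· · · · · · · ♘
♙ ♙ ♙ ♙ ♙ ♙ ♙ ♙
♖ ♘ ♗ ♕ ♔ ♗ · ♖


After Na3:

♜ ♞ ♝ ♛ ♚ ♝ ♞ ♜
♟ ♟ ♟ ♟ ♟ ♟ ♟ ·
· · · · · · · ♟
· · · · · · · ·
· · · · · · · ·
♘ · · · · · · ♘
♙ ♙ ♙ ♙ ♙ ♙ ♙ ♙
♖ · ♗ ♕ ♔ ♗ · ♖


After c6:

♜ ♞ ♝ ♛ ♚ ♝ ♞ ♜
♟ ♟ · ♟ ♟ ♟ ♟ ·
· · ♟ · · · · ♟
· · · · · · · ·
· · · · · · · ·
♘ · · · · · · ♘
♙ ♙ ♙ ♙ ♙ ♙ ♙ ♙
♖ · ♗ ♕ ♔ ♗ · ♖


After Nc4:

♜ ♞ ♝ ♛ ♚ ♝ ♞ ♜
♟ ♟ · ♟ ♟ ♟ ♟ ·
· · ♟ · · · · ♟
· · · · · · · ·
· · ♘ · · · · ·
· · · · · · · ♘
♙ ♙ ♙ ♙ ♙ ♙ ♙ ♙
♖ · ♗ ♕ ♔ ♗ · ♖


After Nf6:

♜ ♞ ♝ ♛ ♚ ♝ · ♜
♟ ♟ · ♟ ♟ ♟ ♟ ·
· · ♟ · · ♞ · ♟
· · · · · · · ·
· · ♘ · · · · ·
· · · · · · · ♘
♙ ♙ ♙ ♙ ♙ ♙ ♙ ♙
♖ · ♗ ♕ ♔ ♗ · ♖



  a b c d e f g h
  ─────────────────
8│♜ ♞ ♝ ♛ ♚ ♝ · ♜│8
7│♟ ♟ · ♟ ♟ ♟ ♟ ·│7
6│· · ♟ · · ♞ · ♟│6
5│· · · · · · · ·│5
4│· · ♘ · · · · ·│4
3│· · · · · · · ♘│3
2│♙ ♙ ♙ ♙ ♙ ♙ ♙ ♙│2
1│♖ · ♗ ♕ ♔ ♗ · ♖│1
  ─────────────────
  a b c d e f g h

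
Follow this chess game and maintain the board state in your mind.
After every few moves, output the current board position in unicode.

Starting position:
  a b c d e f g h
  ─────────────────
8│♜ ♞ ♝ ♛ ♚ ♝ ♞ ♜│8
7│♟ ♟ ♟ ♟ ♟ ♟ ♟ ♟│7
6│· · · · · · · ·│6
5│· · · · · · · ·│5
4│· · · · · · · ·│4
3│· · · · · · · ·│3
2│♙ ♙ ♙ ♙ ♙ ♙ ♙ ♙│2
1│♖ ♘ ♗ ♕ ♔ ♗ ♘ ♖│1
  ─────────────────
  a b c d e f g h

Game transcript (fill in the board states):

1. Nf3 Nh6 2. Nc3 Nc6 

  a b c d e f g h
  ─────────────────
8│♜ · ♝ ♛ ♚ ♝ · ♜│8
7│♟ ♟ ♟ ♟ ♟ ♟ ♟ ♟│7
6│· · ♞ · · · · ♞│6
5│· · · · · · · ·│5
4│· · · · · · · ·│4
3│· · ♘ · · ♘ · ·│3
2│♙ ♙ ♙ ♙ ♙ ♙ ♙ ♙│2
1│♖ · ♗ ♕ ♔ ♗ · ♖│1
  ─────────────────
  a b c d e f g h

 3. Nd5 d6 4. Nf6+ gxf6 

  a b c d e f g h
  ─────────────────
8│♜ · ♝ ♛ ♚ ♝ · ♜│8
7│♟ ♟ ♟ · ♟ ♟ · ♟│7
6│· · ♞ ♟ · ♟ · ♞│6
5│· · · · · · · ·│5
4│· · · · · · · ·│4
3│· · · · · ♘ · ·│3
2│♙ ♙ ♙ ♙ ♙ ♙ ♙ ♙│2
1│♖ · ♗ ♕ ♔ ♗ · ♖│1
  ─────────────────
  a b c d e f g h

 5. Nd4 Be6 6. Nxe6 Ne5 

  a b c d e f g h
  ─────────────────
8│♜ · · ♛ ♚ ♝ · ♜│8
7│♟ ♟ ♟ · ♟ ♟ · ♟│7
6│· · · ♟ ♘ ♟ · ♞│6
5│· · · · ♞ · · ·│5
4│· · · · · · · ·│4
3│· · · · · · · ·│3
2│♙ ♙ ♙ ♙ ♙ ♙ ♙ ♙│2
1│♖ · ♗ ♕ ♔ ♗ · ♖│1
  ─────────────────
  a b c d e f g h

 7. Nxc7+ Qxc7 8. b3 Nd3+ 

  a b c d e f g h
  ─────────────────
8│♜ · · · ♚ ♝ · ♜│8
7│♟ ♟ ♛ · ♟ ♟ · ♟│7
6│· · · ♟ · ♟ · ♞│6
5│· · · · · · · ·│5
4│· · · · · · · ·│4
3│· ♙ · ♞ · · · ·│3
2│♙ · ♙ ♙ ♙ ♙ ♙ ♙│2
1│♖ · ♗ ♕ ♔ ♗ · ♖│1
  ─────────────────
  a b c d e f g h

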